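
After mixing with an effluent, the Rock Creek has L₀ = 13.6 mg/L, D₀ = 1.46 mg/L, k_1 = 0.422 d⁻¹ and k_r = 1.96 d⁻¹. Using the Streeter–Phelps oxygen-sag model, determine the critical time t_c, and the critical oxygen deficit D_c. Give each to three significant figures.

t_c = [1/(k_r−k_1)] ln[(k_r/k_1)(1 − D₀(k_r−k_1)/(k_1 L₀))]
= [1/(1.96−0.422)] ln[(1.96/0.422)(1 − 1.46×1.538/(0.422×13.6))]
= (1/1.538) ln[4.645 × 0.6087] = 0.6502 × ln(2.827) = 0.6502 × 1.039 = 0.6758 d.
L(t_c) = L₀ e^(−k_1 t_c) = 13.6 × 0.7519 = 10.23 mg/L, and at the critical point k_r D_c = k_1 L, so D_c = (0.422/1.96) × 10.23 = 2.202 mg/L.

t_c ≈ 0.676 d; D_c ≈ 2.20 mg/L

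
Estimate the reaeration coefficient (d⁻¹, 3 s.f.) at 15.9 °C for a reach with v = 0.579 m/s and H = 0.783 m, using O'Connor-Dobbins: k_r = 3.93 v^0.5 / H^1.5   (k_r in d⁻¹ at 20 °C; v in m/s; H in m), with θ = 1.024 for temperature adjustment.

k_r(20) = 3.93 × 0.579^0.5 / 0.783^1.5 = 3.93 × 0.7609 / 0.6929 = 4.316 d⁻¹.
k_r(15.9) = 4.316 × 1.024^(15.9−20) = 4.316 × 0.9073 = 3.916 d⁻¹.

k_r ≈ 3.92 d⁻¹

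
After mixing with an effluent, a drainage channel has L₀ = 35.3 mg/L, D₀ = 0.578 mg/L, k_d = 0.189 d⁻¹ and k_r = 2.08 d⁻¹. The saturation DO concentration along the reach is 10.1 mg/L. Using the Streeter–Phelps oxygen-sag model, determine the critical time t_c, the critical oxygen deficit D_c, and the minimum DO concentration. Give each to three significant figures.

t_c ≈ 1.17 d; D_c ≈ 2.57 mg/L; min DO ≈ 7.53 mg/L

t_c = [1/(k_r−k_d)] ln[(k_r/k_d)(1 − D₀(k_r−k_d)/(k_d L₀))]
= [1/(2.08−0.189)] ln[(2.08/0.189)(1 − 0.578×1.891/(0.189×35.3))]
= (1/1.891) ln[11.01 × 0.8362] = 0.5288 × ln(9.202) = 0.5288 × 2.219 = 1.174 d.
L(t_c) = L₀ e^(−k_d t_c) = 35.3 × 0.8011 = 28.28 mg/L, and at the critical point k_r D_c = k_d L, so D_c = (0.189/2.08) × 28.28 = 2.569 mg/L.
Minimum DO = C_s − D_c = 10.1 − 2.569 = 7.531 mg/L.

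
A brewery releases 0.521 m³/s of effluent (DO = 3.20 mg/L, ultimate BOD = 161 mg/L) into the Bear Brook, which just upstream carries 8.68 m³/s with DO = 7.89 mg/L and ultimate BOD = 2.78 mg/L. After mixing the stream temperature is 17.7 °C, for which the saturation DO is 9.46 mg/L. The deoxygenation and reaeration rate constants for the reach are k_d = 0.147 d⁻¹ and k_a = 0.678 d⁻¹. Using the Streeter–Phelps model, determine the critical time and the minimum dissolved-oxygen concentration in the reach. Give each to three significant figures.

Mixed DO = (8.68×7.89 + 0.521×3.20)/(8.68+0.521) = 70.15/9.201 = 7.624 mg/L.
Mixed L₀ = (8.68×2.78 + 0.521×161)/(9.201) = 108.0/9.201 = 11.74 mg/L.
Initial deficit D₀ = C_s − DO₀ = 9.46 − 7.624 = 1.836 mg/L.
t_c = (1/0.5310) ln[(0.678/0.147)(1 − 1.836×0.5310/(0.147×11.74))] = 1.883 × ln(2.007) = 1.312 d.
D_c = (0.147/0.678) × 11.74 × e^(−0.147×1.312) = 0.2168 × 11.74 × 0.8246 = 2.099 mg/L.
Minimum DO = 9.46 − 2.099 = 7.361 mg/L.

t_c ≈ 1.31 d; minimum DO ≈ 7.36 mg/L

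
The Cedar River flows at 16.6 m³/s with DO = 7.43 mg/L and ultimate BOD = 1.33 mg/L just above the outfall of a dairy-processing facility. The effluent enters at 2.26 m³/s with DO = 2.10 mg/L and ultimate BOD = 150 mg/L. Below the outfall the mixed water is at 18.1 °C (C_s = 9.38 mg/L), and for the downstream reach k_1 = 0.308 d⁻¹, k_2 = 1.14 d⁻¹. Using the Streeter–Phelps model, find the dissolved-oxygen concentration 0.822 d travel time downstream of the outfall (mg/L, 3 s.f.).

Mixed DO = (16.6×7.43 + 2.26×2.10)/(16.6+2.26) = 128.1/18.86 = 6.791 mg/L.
Mixed L₀ = (16.6×1.33 + 2.26×150)/(18.86) = 361.1/18.86 = 19.15 mg/L.
Initial deficit D₀ = C_s − DO₀ = 9.38 − 6.791 = 2.589 mg/L.
D(0.822) = [0.308×19.15/(1.14−0.308)](e^(−0.308×0.822) − e^(−1.14×0.822)) + 2.589 e^(−1.14×0.822)
= 7.087 × (0.7763 − 0.3918) + 2.589 × 0.3918 = 3.740 mg/L.
DO = 9.38 − 3.740 = 5.640 mg/L.

DO ≈ 5.64 mg/L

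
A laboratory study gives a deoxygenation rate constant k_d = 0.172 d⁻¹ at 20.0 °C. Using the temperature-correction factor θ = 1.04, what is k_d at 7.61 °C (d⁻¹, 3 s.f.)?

k_d(T₂) = k_d(T₁) · θ^(T₂−T₁) = 0.172 × 1.04^(7.61−20.0)
= 0.172 × 1.04^-12.4 = 0.172 × 0.6151 = 0.1058 d⁻¹.

k_d ≈ 0.106 d⁻¹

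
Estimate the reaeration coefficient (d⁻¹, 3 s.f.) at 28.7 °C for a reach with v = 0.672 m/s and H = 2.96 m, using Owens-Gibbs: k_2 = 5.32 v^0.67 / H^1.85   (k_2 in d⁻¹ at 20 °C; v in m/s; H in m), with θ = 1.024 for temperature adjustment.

k_2(20) = 5.32 × 0.672^0.67 / 2.96^1.85 = 5.32 × 0.7662 / 7.445 = 0.5475 d⁻¹.
k_2(28.7) = 0.5475 × 1.024^(28.7−20) = 0.5475 × 1.229 = 0.6729 d⁻¹.

k_2 ≈ 0.673 d⁻¹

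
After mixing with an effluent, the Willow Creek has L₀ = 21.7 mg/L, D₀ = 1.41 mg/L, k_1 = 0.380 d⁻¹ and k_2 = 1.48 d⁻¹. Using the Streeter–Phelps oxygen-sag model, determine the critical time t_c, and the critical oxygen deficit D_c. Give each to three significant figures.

At the critical point dD/dt = 0, so k_1 L₀ e^(−k_1 t) = k_2 D. Substituting D(t) from the Streeter–Phelps equation and solving for t gives
t_c = ln[(k_2/k_1)(1 − D₀(k_2−k_1)/(k_1 L₀))] / (k_2−k_1).
Here k_2−k_1 = 1.100 d⁻¹ and 1 − D₀(k_2−k_1)/(k_1 L₀) = 1 − 1.41×1.100/(0.380×21.7) = 0.8119, so
t_c = ln(3.895 × 0.8119) / 1.100 = 1.151 / 1.100 = 1.047 d.
L(t_c) = L₀ e^(−k_1 t_c) = 21.7 × 0.6719 = 14.58 mg/L, and at the critical point k_2 D_c = k_1 L, so D_c = (0.380/1.48) × 14.58 = 3.743 mg/L.

t_c ≈ 1.05 d; D_c ≈ 3.74 mg/L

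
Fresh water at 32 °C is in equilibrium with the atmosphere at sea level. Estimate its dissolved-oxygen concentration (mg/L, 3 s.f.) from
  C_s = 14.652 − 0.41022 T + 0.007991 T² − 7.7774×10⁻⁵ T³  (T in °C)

C_s ≈ 7.16 mg/L

C_s = 14.652 − 0.41022×32 + 0.007991×32² − 7.7774×10⁻⁵×32³ = 7.159 mg/L.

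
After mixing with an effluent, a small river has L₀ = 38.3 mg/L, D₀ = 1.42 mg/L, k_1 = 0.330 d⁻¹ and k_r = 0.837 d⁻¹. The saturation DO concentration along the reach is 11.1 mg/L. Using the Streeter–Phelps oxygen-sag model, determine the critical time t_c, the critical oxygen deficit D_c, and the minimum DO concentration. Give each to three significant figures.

t_c ≈ 1.72 d; D_c ≈ 8.56 mg/L; min DO ≈ 2.54 mg/L

t_c = [1/(k_r−k_1)] ln[(k_r/k_1)(1 − D₀(k_r−k_1)/(k_1 L₀))]
= [1/(0.837−0.330)] ln[(0.837/0.330)(1 − 1.42×0.5070/(0.330×38.3))]
= (1/0.5070) ln[2.536 × 0.9430] = 1.972 × ln(2.392) = 1.972 × 0.8721 = 1.720 d.
L(t_c) = L₀ e^(−k_1 t_c) = 38.3 × 0.5669 = 21.71 mg/L, and at the critical point k_r D_c = k_1 L, so D_c = (0.330/0.837) × 21.71 = 8.560 mg/L.
Minimum DO = C_s − D_c = 11.1 − 8.560 = 2.540 mg/L.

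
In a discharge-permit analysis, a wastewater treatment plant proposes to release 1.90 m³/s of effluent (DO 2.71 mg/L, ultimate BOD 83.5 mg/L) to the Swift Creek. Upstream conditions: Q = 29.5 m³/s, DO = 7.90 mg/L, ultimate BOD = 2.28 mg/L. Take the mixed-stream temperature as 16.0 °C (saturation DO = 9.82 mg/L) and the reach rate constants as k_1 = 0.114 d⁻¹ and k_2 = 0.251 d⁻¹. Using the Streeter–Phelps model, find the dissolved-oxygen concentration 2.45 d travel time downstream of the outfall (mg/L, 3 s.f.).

Mixed DO = (29.5×7.90 + 1.90×2.71)/(29.5+1.90) = 238.2/31.40 = 7.586 mg/L.
Mixed L₀ = (29.5×2.28 + 1.90×83.5)/(31.40) = 225.9/31.40 = 7.195 mg/L.
Initial deficit D₀ = C_s − DO₀ = 9.82 − 7.586 = 2.234 mg/L.
D(2.45) = [0.114×7.195/(0.251−0.114)](e^(−0.114×2.45) − e^(−0.251×2.45)) + 2.234 e^(−0.251×2.45)
= 5.987 × (0.7563 − 0.5407) + 2.234 × 0.5407 = 2.499 mg/L.
DO = 9.82 − 2.499 = 7.321 mg/L.

DO ≈ 7.32 mg/L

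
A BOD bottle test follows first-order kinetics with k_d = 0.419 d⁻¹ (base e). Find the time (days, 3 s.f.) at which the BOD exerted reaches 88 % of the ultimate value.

t ≈ 5.06 d

y/L₀ = 1 − e^(−k_d t) = 0.88 ⇒ e^(−k_d t) = 0.120
t = −ln(0.120) / 0.419 = 2.120 / 0.419 = 5.060 d.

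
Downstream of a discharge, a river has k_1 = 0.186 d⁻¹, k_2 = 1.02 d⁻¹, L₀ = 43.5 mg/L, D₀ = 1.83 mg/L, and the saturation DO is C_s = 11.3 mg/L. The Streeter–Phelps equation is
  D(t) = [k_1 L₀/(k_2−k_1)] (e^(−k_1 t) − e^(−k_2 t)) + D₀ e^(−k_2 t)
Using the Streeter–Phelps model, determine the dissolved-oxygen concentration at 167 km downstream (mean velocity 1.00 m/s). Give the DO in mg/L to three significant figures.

DO ≈ 5.62 mg/L

Travel time t = x/v = 167 km / (1.00 m/s) = 167000 m / 1.00 m/s = 167000 s = 1.933 d.
k_1 L₀/(k_2−k_1) = 0.186×43.5/(1.02−0.186) = 8.091/0.8340 = 9.701 mg/L.
e^(−k_1 t) = e^(−0.186×1.933) = 0.6980; e^(−k_2 t) = e^(−1.02×1.933) = 0.1392.
D = 9.701 × (0.6980 − 0.1392) + 1.83 × 0.1392 = 5.421 + 0.2548 = 5.676 mg/L.
DO = C_s − D = 11.3 − 5.676 = 5.624 mg/L.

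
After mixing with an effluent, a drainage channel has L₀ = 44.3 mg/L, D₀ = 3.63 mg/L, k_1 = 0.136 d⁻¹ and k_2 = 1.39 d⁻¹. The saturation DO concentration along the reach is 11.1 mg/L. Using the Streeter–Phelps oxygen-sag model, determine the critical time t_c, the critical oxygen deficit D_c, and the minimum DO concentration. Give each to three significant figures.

At the critical point dD/dt = 0, so k_1 L₀ e^(−k_1 t) = k_2 D. Substituting D(t) from the Streeter–Phelps equation and solving for t gives
t_c = ln[(k_2/k_1)(1 − D₀(k_2−k_1)/(k_1 L₀))] / (k_2−k_1).
Here k_2−k_1 = 1.254 d⁻¹ and 1 − D₀(k_2−k_1)/(k_1 L₀) = 1 − 3.63×1.254/(0.136×44.3) = 0.2445, so
t_c = ln(10.22 × 0.2445) / 1.254 = 0.9157 / 1.254 = 0.7302 d.
D_c = (k_1/k_2) L₀ e^(−k_1 t_c) = (0.136/1.39) × 44.3 × e^(−0.136×0.7302) = 0.09784 × 44.3 × 0.9055 = 3.925 mg/L.
Minimum DO = C_s − D_c = 11.1 − 3.925 = 7.175 mg/L.

t_c ≈ 0.730 d; D_c ≈ 3.92 mg/L; min DO ≈ 7.18 mg/L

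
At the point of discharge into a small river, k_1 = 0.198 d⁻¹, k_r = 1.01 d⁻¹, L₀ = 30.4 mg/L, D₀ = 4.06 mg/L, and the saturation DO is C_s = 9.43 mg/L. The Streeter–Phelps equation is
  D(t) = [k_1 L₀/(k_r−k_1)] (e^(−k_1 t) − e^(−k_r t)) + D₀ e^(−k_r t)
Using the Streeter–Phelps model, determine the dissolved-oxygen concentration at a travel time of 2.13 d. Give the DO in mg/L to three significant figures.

DO ≈ 4.96 mg/L

k_1 L₀/(k_r−k_1) = 0.198×30.4/(1.01−0.198) = 6.019/0.8120 = 7.413 mg/L.
e^(−k_1 t) = e^(−0.198×2.130) = 0.6559; e^(−k_r t) = e^(−1.01×2.130) = 0.1163.
D = 7.413 × (0.6559 − 0.1163) + 4.06 × 0.1163 = 4.000 + 0.4723 = 4.472 mg/L.
DO = C_s − D = 9.43 − 4.472 = 4.958 mg/L.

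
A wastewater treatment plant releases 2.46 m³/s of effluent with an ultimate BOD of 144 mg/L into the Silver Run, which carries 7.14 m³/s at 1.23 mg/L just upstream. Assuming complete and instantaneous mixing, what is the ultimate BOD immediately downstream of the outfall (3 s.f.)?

Flow-weighted mixing: C = (Q_r C_r + Q_w C_w)/(Q_r + Q_w)
= (7.14×1.23 + 2.46×144)/(7.14 + 2.46) = 363.0/9.600 = 37.81 mg/L.

37.8 mg/L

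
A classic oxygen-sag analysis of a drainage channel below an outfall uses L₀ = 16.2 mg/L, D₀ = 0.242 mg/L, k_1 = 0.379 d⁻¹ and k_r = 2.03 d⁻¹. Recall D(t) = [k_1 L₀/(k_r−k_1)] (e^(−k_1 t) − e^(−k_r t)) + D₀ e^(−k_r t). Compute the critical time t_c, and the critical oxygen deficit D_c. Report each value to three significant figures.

t_c ≈ 0.976 d; D_c ≈ 2.09 mg/L

t_c = [1/(k_r−k_1)] ln[(k_r/k_1)(1 − D₀(k_r−k_1)/(k_1 L₀))]
= [1/(2.03−0.379)] ln[(2.03/0.379)(1 − 0.242×1.651/(0.379×16.2))]
= (1/1.651) ln[5.356 × 0.9349] = 0.6057 × ln(5.008) = 0.6057 × 1.611 = 0.9758 d.
D_c = (k_1/k_r) L₀ e^(−k_1 t_c) = (0.379/2.03) × 16.2 × e^(−0.379×0.9758) = 0.1867 × 16.2 × 0.6909 = 2.090 mg/L.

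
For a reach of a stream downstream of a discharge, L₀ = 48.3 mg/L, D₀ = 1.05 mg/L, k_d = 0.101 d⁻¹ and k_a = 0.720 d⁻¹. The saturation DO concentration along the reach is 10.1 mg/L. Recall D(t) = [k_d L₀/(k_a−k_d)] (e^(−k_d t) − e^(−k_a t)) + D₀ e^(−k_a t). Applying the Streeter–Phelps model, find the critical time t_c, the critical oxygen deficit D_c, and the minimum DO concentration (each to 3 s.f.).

With k_a/k_d = 7.129 and 1 − D₀(k_a−k_d)/(k_d L₀) = 0.8668,
t_c = ln(7.129 × 0.8668) / (0.720 − 0.101) = ln(6.179) / 0.6190 = 1.821/0.6190 = 2.942 d.
L(t_c) = L₀ e^(−k_d t_c) = 48.3 × 0.7429 = 35.88 mg/L, and at the critical point k_a D_c = k_d L, so D_c = (0.101/0.720) × 35.88 = 5.034 mg/L.
Minimum DO = C_s − D_c = 10.1 − 5.034 = 5.066 mg/L.

t_c ≈ 2.94 d; D_c ≈ 5.03 mg/L; min DO ≈ 5.07 mg/L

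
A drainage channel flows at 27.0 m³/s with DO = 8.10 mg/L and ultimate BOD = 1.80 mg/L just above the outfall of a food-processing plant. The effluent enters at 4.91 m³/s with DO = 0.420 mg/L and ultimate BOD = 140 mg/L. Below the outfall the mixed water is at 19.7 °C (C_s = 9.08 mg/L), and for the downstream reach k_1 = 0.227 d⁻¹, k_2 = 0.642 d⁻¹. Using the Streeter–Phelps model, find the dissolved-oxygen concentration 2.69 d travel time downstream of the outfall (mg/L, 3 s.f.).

DO ≈ 4.09 mg/L

Mixed DO = (27.0×8.10 + 4.91×0.420)/(27.0+4.91) = 220.8/31.91 = 6.918 mg/L.
Mixed L₀ = (27.0×1.80 + 4.91×140)/(31.91) = 736.0/31.91 = 23.06 mg/L.
Initial deficit D₀ = C_s − DO₀ = 9.08 − 6.918 = 2.162 mg/L.
D(2.69) = [0.227×23.06/(0.642−0.227)](e^(−0.227×2.69) − e^(−0.642×2.69)) + 2.162 e^(−0.642×2.69)
= 12.62 × (0.5430 − 0.1778) + 2.162 × 0.1778 = 4.992 mg/L.
DO = 9.08 − 4.992 = 4.088 mg/L.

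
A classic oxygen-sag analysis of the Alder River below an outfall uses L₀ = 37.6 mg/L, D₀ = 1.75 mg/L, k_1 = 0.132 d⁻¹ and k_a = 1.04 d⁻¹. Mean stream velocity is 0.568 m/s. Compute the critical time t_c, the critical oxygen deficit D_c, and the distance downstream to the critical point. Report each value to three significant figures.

t_c ≈ 1.85 d; D_c ≈ 3.74 mg/L; x_c ≈ 90.7 km

At the critical point dD/dt = 0, so k_1 L₀ e^(−k_1 t) = k_a D. Substituting D(t) from the Streeter–Phelps equation and solving for t gives
t_c = ln[(k_a/k_1)(1 − D₀(k_a−k_1)/(k_1 L₀))] / (k_a−k_1).
Here k_a−k_1 = 0.9080 d⁻¹ and 1 − D₀(k_a−k_1)/(k_1 L₀) = 1 − 1.75×0.9080/(0.132×37.6) = 0.6798, so
t_c = ln(7.879 × 0.6798) / 0.9080 = 1.678 / 0.9080 = 1.848 d.
L(t_c) = L₀ e^(−k_1 t_c) = 37.6 × 0.7835 = 29.46 mg/L, and at the critical point k_a D_c = k_1 L, so D_c = (0.132/1.04) × 29.46 = 3.739 mg/L.
x_c = v t_c = 0.568 m/s × 1.848 d × 86400 s/d = 90710 m ≈ 90.7 km.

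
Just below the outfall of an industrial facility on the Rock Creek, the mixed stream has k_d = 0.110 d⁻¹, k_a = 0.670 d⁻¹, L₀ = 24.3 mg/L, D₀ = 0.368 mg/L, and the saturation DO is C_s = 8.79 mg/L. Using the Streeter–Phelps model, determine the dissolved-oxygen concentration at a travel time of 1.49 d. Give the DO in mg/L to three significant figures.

k_d L₀/(k_a−k_d) = 0.110×24.3/(0.670−0.110) = 2.673/0.5600 = 4.773 mg/L.
e^(−k_d t) = e^(−0.110×1.490) = 0.8488; e^(−k_a t) = e^(−0.670×1.490) = 0.3685.
D = 4.773 × (0.8488 − 0.3685) + 0.368 × 0.3685 = 2.293 + 0.1356 = 2.428 mg/L.
DO = C_s − D = 8.79 − 2.428 = 6.362 mg/L.

DO ≈ 6.36 mg/L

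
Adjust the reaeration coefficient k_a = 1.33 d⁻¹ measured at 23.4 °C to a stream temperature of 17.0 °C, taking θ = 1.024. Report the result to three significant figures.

k_a ≈ 1.14 d⁻¹

k_a(T₂) = k_a(T₁) · θ^(T₂−T₁) = 1.33 × 1.024^(17.0−23.4)
= 1.33 × 1.024^-6.40 = 1.33 × 0.8592 = 1.143 d⁻¹.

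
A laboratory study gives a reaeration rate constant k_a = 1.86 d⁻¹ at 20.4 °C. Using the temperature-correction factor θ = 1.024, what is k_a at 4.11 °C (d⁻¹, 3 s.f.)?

k_a(T₂) = k_a(T₁) · θ^(T₂−T₁) = 1.86 × 1.024^(4.11−20.4)
= 1.86 × 1.024^-16.3 = 1.86 × 0.6795 = 1.264 d⁻¹.

k_a ≈ 1.26 d⁻¹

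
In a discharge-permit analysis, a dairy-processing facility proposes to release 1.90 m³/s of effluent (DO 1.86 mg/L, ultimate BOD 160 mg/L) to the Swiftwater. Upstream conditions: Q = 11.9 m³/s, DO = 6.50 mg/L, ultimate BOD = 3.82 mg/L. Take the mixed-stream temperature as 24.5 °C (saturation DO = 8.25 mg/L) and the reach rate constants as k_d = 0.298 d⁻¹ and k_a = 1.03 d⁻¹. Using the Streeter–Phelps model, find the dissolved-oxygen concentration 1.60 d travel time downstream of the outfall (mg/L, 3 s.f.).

Mixed DO = (11.9×6.50 + 1.90×1.86)/(11.9+1.90) = 80.88/13.80 = 5.861 mg/L.
Mixed L₀ = (11.9×3.82 + 1.90×160)/(13.80) = 349.5/13.80 = 25.32 mg/L.
Initial deficit D₀ = C_s − DO₀ = 8.25 − 5.861 = 2.389 mg/L.
D(1.60) = [0.298×25.32/(1.03−0.298)](e^(−0.298×1.60) − e^(−1.03×1.60)) + 2.389 e^(−1.03×1.60)
= 10.31 × (0.6208 − 0.1924) + 2.389 × 0.1924 = 4.875 mg/L.
DO = 8.25 − 4.875 = 3.375 mg/L.

DO ≈ 3.37 mg/L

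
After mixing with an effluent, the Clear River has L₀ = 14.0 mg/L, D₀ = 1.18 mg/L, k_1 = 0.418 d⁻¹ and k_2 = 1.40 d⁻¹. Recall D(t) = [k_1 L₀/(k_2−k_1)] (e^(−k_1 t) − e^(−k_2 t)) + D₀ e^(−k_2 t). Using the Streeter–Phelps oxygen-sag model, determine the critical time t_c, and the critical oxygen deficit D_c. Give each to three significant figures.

t_c ≈ 1.01 d; D_c ≈ 2.74 mg/L

At the critical point dD/dt = 0, so k_1 L₀ e^(−k_1 t) = k_2 D. Substituting D(t) from the Streeter–Phelps equation and solving for t gives
t_c = ln[(k_2/k_1)(1 − D₀(k_2−k_1)/(k_1 L₀))] / (k_2−k_1).
Here k_2−k_1 = 0.9820 d⁻¹ and 1 − D₀(k_2−k_1)/(k_1 L₀) = 1 − 1.18×0.9820/(0.418×14.0) = 0.8020, so
t_c = ln(3.349 × 0.8020) / 0.9820 = 0.9881 / 0.9820 = 1.006 d.
D_c = (k_1/k_2) L₀ e^(−k_1 t_c) = (0.418/1.40) × 14.0 × e^(−0.418×1.006) = 0.2986 × 14.0 × 0.6567 = 2.745 mg/L.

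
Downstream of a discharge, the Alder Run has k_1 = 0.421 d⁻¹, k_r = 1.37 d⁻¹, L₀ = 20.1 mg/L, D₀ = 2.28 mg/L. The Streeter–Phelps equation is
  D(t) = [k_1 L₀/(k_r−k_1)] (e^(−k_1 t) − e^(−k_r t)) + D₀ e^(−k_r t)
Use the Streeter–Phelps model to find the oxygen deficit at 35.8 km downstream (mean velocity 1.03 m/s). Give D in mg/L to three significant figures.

D ≈ 3.70 mg/L

Travel time t = x/v = 35.8 km / (1.03 m/s) = 35800 m / 1.03 m/s = 34760 s = 0.4023 d.
k_1 L₀/(k_r−k_1) = 0.421×20.1/(1.37−0.421) = 8.462/0.9490 = 8.917 mg/L.
e^(−k_1 t) = e^(−0.421×0.4023) = 0.8442; e^(−k_r t) = e^(−1.37×0.4023) = 0.5763.
D = 8.917 × (0.8442 − 0.5763) + 2.28 × 0.5763 = 2.389 + 1.314 = 3.703 mg/L.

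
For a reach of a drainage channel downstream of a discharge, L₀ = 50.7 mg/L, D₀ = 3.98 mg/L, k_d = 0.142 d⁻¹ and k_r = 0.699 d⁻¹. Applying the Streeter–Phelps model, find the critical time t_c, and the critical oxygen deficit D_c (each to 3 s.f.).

t_c ≈ 2.20 d; D_c ≈ 7.54 mg/L

t_c = [1/(k_r−k_d)] ln[(k_r/k_d)(1 − D₀(k_r−k_d)/(k_d L₀))]
= [1/(0.699−0.142)] ln[(0.699/0.142)(1 − 3.98×0.5570/(0.142×50.7))]
= (1/0.5570) ln[4.923 × 0.6921] = 1.795 × ln(3.407) = 1.795 × 1.226 = 2.201 d.
D_c = (k_d/k_r) L₀ e^(−k_d t_c) = (0.142/0.699) × 50.7 × e^(−0.142×2.201) = 0.2031 × 50.7 × 0.7316 = 7.535 mg/L.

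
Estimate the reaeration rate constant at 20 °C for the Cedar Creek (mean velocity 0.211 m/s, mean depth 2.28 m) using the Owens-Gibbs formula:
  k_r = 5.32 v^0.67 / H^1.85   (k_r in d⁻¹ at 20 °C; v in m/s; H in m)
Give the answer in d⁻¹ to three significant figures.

k_r = 5.32 × 0.211^0.67 / 2.28^1.85 = 5.32 × 0.3526 / 4.594 = 0.4083 d⁻¹.

k_r ≈ 0.408 d⁻¹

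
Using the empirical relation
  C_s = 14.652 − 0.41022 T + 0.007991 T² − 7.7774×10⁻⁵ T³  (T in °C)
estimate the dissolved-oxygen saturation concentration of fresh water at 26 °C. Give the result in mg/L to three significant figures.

C_s = 14.652 − 0.41022×26 + 0.007991×26² − 7.7774×10⁻⁵×26³ = 8.021 mg/L.

C_s ≈ 8.02 mg/L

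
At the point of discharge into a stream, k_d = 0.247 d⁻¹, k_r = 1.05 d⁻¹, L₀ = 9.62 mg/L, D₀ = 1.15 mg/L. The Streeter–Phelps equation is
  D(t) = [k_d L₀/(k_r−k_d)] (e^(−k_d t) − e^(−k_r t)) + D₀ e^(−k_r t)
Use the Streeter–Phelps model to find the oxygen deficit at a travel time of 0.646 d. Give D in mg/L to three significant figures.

k_d L₀/(k_r−k_d) = 0.247×9.62/(1.05−0.247) = 2.376/0.8030 = 2.959 mg/L.
e^(−k_d t) = e^(−0.247×0.6460) = 0.8525; e^(−k_r t) = e^(−1.05×0.6460) = 0.5075.
D = 2.959 × (0.8525 − 0.5075) + 1.15 × 0.5075 = 1.021 + 0.5836 = 1.605 mg/L.

D ≈ 1.60 mg/L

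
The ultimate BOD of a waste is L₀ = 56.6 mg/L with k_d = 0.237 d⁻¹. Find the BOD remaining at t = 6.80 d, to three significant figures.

L ≈ 11.3 mg/L

L_t = L₀ e^(−k_d t) = 56.6 × e^(−0.237×6.80) = 56.6 × 0.1996 = 11.30 mg/L.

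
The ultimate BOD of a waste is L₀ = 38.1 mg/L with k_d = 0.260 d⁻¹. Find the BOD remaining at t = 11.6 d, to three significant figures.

L ≈ 1.87 mg/L

L_t = L₀ e^(−k_d t) = 38.1 × e^(−0.260×11.6) = 38.1 × 0.04900 = 1.867 mg/L.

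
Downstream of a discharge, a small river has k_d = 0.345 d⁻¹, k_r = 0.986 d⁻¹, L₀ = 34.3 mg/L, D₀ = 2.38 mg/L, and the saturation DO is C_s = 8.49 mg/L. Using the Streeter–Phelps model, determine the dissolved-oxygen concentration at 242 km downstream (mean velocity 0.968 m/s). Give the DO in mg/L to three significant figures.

Travel time t = x/v = 242 km / (0.968 m/s) = 242000 m / 0.968 m/s = 250000 s = 2.894 d.
k_d L₀/(k_r−k_d) = 0.345×34.3/(0.986−0.345) = 11.83/0.6410 = 18.46 mg/L.
e^(−k_d t) = e^(−0.345×2.894) = 0.3685; e^(−k_r t) = e^(−0.986×2.894) = 0.05767.
D = 18.46 × (0.3685 − 0.05767) + 2.38 × 0.05767 = 5.739 + 0.1373 = 5.876 mg/L.
DO = C_s − D = 8.49 − 5.876 = 2.614 mg/L.

DO ≈ 2.61 mg/L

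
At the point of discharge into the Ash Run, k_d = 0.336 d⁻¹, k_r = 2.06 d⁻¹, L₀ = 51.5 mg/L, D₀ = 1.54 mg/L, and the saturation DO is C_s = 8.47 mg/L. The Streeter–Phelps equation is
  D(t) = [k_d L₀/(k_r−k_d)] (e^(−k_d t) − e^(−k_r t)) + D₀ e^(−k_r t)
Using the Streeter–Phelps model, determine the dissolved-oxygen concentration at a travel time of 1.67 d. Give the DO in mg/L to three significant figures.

k_d L₀/(k_r−k_d) = 0.336×51.5/(2.06−0.336) = 17.30/1.724 = 10.04 mg/L.
e^(−k_d t) = e^(−0.336×1.670) = 0.5706; e^(−k_r t) = e^(−2.06×1.670) = 0.03206.
D = 10.04 × (0.5706 − 0.03206) + 1.54 × 0.03206 = 5.405 + 0.04937 = 5.454 mg/L.
DO = C_s − D = 8.47 − 5.454 = 3.016 mg/L.

DO ≈ 3.02 mg/L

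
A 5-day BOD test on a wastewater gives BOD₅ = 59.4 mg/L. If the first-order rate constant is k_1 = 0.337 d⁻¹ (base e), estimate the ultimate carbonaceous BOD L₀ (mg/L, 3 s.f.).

BOD₅ = L₀(1 − e^(−5k_1)) ⇒ L₀ = BOD₅ / (1 − e^(−5×0.337))
= 59.4 / (1 − 0.1854) = 59.4 / 0.8146 = 72.92 mg/L.

L₀ ≈ 72.9 mg/L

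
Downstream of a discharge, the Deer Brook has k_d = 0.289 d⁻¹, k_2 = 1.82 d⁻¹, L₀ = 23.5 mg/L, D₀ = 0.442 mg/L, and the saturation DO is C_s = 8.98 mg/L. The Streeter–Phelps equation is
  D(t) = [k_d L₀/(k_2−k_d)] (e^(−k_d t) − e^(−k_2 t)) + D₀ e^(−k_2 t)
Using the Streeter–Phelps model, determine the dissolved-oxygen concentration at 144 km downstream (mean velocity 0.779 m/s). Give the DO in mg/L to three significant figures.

DO ≈ 6.67 mg/L

Travel time t = x/v = 144 km / (0.779 m/s) = 144000 m / 0.779 m/s = 184900 s = 2.139 d.
k_d L₀/(k_2−k_d) = 0.289×23.5/(1.82−0.289) = 6.791/1.531 = 4.436 mg/L.
e^(−k_d t) = e^(−0.289×2.139) = 0.5389; e^(−k_2 t) = e^(−1.82×2.139) = 0.02037.
D = 4.436 × (0.5389 − 0.02037) + 0.442 × 0.02037 = 2.300 + 0.009002 = 2.309 mg/L.
DO = C_s − D = 8.98 − 2.309 = 6.671 mg/L.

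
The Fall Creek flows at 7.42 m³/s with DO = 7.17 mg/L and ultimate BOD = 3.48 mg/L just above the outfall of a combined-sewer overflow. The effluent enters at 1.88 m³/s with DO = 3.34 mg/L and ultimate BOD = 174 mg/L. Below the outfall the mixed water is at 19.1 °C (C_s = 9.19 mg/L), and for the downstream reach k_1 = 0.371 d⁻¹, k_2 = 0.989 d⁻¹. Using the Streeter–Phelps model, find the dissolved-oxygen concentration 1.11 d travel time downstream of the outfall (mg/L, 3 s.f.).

Mixed DO = (7.42×7.17 + 1.88×3.34)/(7.42+1.88) = 59.48/9.300 = 6.396 mg/L.
Mixed L₀ = (7.42×3.48 + 1.88×174)/(9.300) = 352.9/9.300 = 37.95 mg/L.
Initial deficit D₀ = C_s − DO₀ = 9.19 − 6.396 = 2.794 mg/L.
D(1.11) = [0.371×37.95/(0.989−0.371)](e^(−0.371×1.11) − e^(−0.989×1.11)) + 2.794 e^(−0.989×1.11)
= 22.78 × (0.6625 − 0.3336) + 2.794 × 0.3336 = 8.424 mg/L.
DO = 9.19 − 8.424 = 0.7659 mg/L.

DO ≈ 0.766 mg/L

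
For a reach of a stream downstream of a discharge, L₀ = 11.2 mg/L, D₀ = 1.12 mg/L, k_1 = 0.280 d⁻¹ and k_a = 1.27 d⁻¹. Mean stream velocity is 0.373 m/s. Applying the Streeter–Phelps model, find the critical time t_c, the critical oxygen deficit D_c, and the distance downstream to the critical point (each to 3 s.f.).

t_c ≈ 1.09 d; D_c ≈ 1.82 mg/L; x_c ≈ 35.0 km

With k_a/k_1 = 4.536 and 1 − D₀(k_a−k_1)/(k_1 L₀) = 0.6464,
t_c = ln(4.536 × 0.6464) / (1.27 − 0.280) = ln(2.932) / 0.9900 = 1.076/0.9900 = 1.087 d.
L(t_c) = L₀ e^(−k_1 t_c) = 11.2 × 0.7377 = 8.262 mg/L, and at the critical point k_a D_c = k_1 L, so D_c = (0.280/1.27) × 8.262 = 1.822 mg/L.
x_c = v t_c = 0.373 m/s × 1.087 d × 86400 s/d = 35020 m ≈ 35.0 km.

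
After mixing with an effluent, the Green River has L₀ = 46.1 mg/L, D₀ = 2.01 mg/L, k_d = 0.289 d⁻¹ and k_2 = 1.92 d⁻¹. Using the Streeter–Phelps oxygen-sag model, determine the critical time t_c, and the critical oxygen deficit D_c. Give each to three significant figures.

t_c = [1/(k_2−k_d)] ln[(k_2/k_d)(1 − D₀(k_2−k_d)/(k_d L₀))]
= [1/(1.92−0.289)] ln[(1.92/0.289)(1 − 2.01×1.631/(0.289×46.1))]
= (1/1.631) ln[6.644 × 0.7539] = 0.6131 × ln(5.009) = 0.6131 × 1.611 = 0.9879 d.
L(t_c) = L₀ e^(−k_d t_c) = 46.1 × 0.7516 = 34.65 mg/L, and at the critical point k_2 D_c = k_d L, so D_c = (0.289/1.92) × 34.65 = 5.216 mg/L.

t_c ≈ 0.988 d; D_c ≈ 5.22 mg/L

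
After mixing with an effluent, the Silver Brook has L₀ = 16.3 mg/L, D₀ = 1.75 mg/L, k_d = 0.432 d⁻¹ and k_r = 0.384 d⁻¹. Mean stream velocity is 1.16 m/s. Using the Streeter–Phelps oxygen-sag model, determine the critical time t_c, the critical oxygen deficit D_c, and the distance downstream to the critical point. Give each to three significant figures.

t_c = [1/(k_r−k_d)] ln[(k_r/k_d)(1 − D₀(k_r−k_d)/(k_d L₀))]
= [1/(0.384−0.432)] ln[(0.384/0.432)(1 − 1.75×-0.04800/(0.432×16.3))]
= (1/-0.04800) ln[0.8889 × 1.012] = -20.83 × ln(0.8995) = -20.83 × -0.1059 = 2.207 d.
L(t_c) = L₀ e^(−k_d t_c) = 16.3 × 0.3855 = 6.283 mg/L, and at the critical point k_r D_c = k_d L, so D_c = (0.432/0.384) × 6.283 = 7.068 mg/L.
x_c = v t_c = 1.16 m/s × 2.207 d × 86400 s/d = 221200 m ≈ 221 km.

t_c ≈ 2.21 d; D_c ≈ 7.07 mg/L; x_c ≈ 221 km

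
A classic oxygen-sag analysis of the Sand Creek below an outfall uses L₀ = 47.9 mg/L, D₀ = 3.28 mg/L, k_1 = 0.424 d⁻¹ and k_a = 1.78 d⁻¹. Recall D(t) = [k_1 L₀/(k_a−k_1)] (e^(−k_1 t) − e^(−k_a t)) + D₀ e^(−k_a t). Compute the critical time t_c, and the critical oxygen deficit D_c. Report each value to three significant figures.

t_c ≈ 0.876 d; D_c ≈ 7.87 mg/L

With k_a/k_1 = 4.198 and 1 − D₀(k_a−k_1)/(k_1 L₀) = 0.7810,
t_c = ln(4.198 × 0.7810) / (1.78 − 0.424) = ln(3.279) / 1.356 = 1.187/1.356 = 0.8757 d.
L(t_c) = L₀ e^(−k_1 t_c) = 47.9 × 0.6898 = 33.04 mg/L, and at the critical point k_a D_c = k_1 L, so D_c = (0.424/1.78) × 33.04 = 7.871 mg/L.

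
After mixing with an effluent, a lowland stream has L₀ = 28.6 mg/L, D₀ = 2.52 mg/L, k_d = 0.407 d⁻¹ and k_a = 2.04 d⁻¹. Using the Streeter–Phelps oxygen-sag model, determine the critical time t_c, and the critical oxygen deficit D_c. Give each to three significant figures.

At the critical point dD/dt = 0, so k_d L₀ e^(−k_d t) = k_a D. Substituting D(t) from the Streeter–Phelps equation and solving for t gives
t_c = ln[(k_a/k_d)(1 − D₀(k_a−k_d)/(k_d L₀))] / (k_a−k_d).
Here k_a−k_d = 1.633 d⁻¹ and 1 − D₀(k_a−k_d)/(k_d L₀) = 1 − 2.52×1.633/(0.407×28.6) = 0.6465, so
t_c = ln(5.012 × 0.6465) / 1.633 = 1.176 / 1.633 = 0.7199 d.
D_c = (k_d/k_a) L₀ e^(−k_d t_c) = (0.407/2.04) × 28.6 × e^(−0.407×0.7199) = 0.1995 × 28.6 × 0.7460 = 4.257 mg/L.

t_c ≈ 0.720 d; D_c ≈ 4.26 mg/L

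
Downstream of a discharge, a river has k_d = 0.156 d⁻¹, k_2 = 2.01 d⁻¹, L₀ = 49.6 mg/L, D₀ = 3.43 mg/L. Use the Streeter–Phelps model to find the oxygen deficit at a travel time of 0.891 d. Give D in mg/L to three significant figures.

D ≈ 3.51 mg/L

k_d L₀/(k_2−k_d) = 0.156×49.6/(2.01−0.156) = 7.738/1.854 = 4.173 mg/L.
e^(−k_d t) = e^(−0.156×0.8910) = 0.8702; e^(−k_2 t) = e^(−2.01×0.8910) = 0.1668.
D = 4.173 × (0.8702 − 0.1668) + 3.43 × 0.1668 = 2.936 + 0.5722 = 3.508 mg/L.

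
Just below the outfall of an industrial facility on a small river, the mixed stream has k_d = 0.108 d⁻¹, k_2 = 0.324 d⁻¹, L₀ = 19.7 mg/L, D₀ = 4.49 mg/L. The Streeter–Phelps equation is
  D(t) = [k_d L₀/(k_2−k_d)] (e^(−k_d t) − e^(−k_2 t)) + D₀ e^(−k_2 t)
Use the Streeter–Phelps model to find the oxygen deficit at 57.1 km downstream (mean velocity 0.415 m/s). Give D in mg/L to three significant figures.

D ≈ 5.09 mg/L

Travel time t = x/v = 57.1 km / (0.415 m/s) = 57100 m / 0.415 m/s = 137600 s = 1.592 d.
k_d L₀/(k_2−k_d) = 0.108×19.7/(0.324−0.108) = 2.128/0.2160 = 9.850 mg/L.
e^(−k_d t) = e^(−0.108×1.592) = 0.8420; e^(−k_2 t) = e^(−0.324×1.592) = 0.5969.
D = 9.850 × (0.8420 − 0.5969) + 4.49 × 0.5969 = 2.414 + 2.680 = 5.094 mg/L.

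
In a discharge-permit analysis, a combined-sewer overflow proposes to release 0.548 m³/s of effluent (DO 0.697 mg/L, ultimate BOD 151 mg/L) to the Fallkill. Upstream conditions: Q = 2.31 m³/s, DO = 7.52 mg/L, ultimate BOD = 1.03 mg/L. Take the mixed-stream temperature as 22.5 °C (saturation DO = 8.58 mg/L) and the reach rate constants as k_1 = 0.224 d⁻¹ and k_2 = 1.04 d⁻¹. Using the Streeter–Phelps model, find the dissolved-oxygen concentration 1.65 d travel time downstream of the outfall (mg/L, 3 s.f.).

Mixed DO = (2.31×7.52 + 0.548×0.697)/(2.31+0.548) = 17.75/2.858 = 6.212 mg/L.
Mixed L₀ = (2.31×1.03 + 0.548×151)/(2.858) = 85.13/2.858 = 29.79 mg/L.
Initial deficit D₀ = C_s − DO₀ = 8.58 − 6.212 = 2.368 mg/L.
D(1.65) = [0.224×29.79/(1.04−0.224)](e^(−0.224×1.65) − e^(−1.04×1.65)) + 2.368 e^(−1.04×1.65)
= 8.176 × (0.6910 − 0.1798) + 2.368 × 0.1798 = 4.606 mg/L.
DO = 8.58 − 4.606 = 3.974 mg/L.

DO ≈ 3.97 mg/L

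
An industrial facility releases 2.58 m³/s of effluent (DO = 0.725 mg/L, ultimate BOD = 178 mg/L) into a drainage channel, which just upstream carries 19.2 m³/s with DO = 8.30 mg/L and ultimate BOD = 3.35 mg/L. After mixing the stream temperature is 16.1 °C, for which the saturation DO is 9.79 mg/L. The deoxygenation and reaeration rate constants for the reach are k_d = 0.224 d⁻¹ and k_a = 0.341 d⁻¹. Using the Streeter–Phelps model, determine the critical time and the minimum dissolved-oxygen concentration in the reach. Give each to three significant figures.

t_c ≈ 3.14 d; minimum DO ≈ 1.97 mg/L

Mixed DO = (19.2×8.30 + 2.58×0.725)/(19.2+2.58) = 161.2/21.78 = 7.403 mg/L.
Mixed L₀ = (19.2×3.35 + 2.58×178)/(21.78) = 523.6/21.78 = 24.04 mg/L.
Initial deficit D₀ = C_s − DO₀ = 9.79 − 7.403 = 2.387 mg/L.
t_c = (1/0.1170) ln[(0.341/0.224)(1 − 2.387×0.1170/(0.224×24.04))] = 8.547 × ln(1.443) = 3.136 d.
D_c = (0.224/0.341) × 24.04 × e^(−0.224×3.136) = 0.6569 × 24.04 × 0.4953 = 7.821 mg/L.
Minimum DO = 9.79 − 7.821 = 1.969 mg/L.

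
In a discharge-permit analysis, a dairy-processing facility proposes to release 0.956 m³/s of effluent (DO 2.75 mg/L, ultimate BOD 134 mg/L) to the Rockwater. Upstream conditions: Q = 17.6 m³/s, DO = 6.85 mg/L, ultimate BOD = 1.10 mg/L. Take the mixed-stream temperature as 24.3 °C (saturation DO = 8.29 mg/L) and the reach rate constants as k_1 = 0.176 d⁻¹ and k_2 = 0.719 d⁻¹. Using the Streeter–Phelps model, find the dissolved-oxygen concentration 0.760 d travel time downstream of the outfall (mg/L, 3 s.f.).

DO ≈ 6.57 mg/L

Mixed DO = (17.6×6.85 + 0.956×2.75)/(17.6+0.956) = 123.2/18.56 = 6.639 mg/L.
Mixed L₀ = (17.6×1.10 + 0.956×134)/(18.56) = 147.5/18.56 = 7.947 mg/L.
Initial deficit D₀ = C_s − DO₀ = 8.29 − 6.639 = 1.651 mg/L.
D(0.760) = [0.176×7.947/(0.719−0.176)](e^(−0.176×0.760) − e^(−0.719×0.760)) + 1.651 e^(−0.719×0.760)
= 2.576 × (0.8748 − 0.5790) + 1.651 × 0.5790 = 1.718 mg/L.
DO = 8.29 − 1.718 = 6.572 mg/L.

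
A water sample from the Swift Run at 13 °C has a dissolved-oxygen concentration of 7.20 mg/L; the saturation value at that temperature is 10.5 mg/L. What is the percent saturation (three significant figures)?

68.6 % saturation

% saturation = C/C_s × 100 = 7.20/10.5 × 100 = 68.6 %.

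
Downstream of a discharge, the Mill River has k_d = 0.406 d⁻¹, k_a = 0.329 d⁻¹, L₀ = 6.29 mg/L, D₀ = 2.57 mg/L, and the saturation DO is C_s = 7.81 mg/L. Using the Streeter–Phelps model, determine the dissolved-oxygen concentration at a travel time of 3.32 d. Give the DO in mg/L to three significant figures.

k_d L₀/(k_a−k_d) = 0.406×6.29/(0.329−0.406) = 2.554/-0.07700 = -33.17 mg/L.
e^(−k_d t) = e^(−0.406×3.320) = 0.2598; e^(−k_a t) = e^(−0.329×3.320) = 0.3355.
D = -33.17 × (0.2598 − 0.3355) + 2.57 × 0.3355 = 2.510 + 0.8621 = 3.372 mg/L.
DO = C_s − D = 7.81 − 3.372 = 4.438 mg/L.

DO ≈ 4.44 mg/L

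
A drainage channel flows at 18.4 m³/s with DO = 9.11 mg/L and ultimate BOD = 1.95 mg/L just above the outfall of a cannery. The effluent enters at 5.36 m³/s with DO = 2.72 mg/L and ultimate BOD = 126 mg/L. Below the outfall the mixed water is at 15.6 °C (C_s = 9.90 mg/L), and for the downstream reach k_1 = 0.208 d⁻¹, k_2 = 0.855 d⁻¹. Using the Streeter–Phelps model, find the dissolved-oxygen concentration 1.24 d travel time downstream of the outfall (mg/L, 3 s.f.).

Mixed DO = (18.4×9.11 + 5.36×2.72)/(18.4+5.36) = 182.2/23.76 = 7.668 mg/L.
Mixed L₀ = (18.4×1.95 + 5.36×126)/(23.76) = 711.2/23.76 = 29.93 mg/L.
Initial deficit D₀ = C_s − DO₀ = 9.90 − 7.668 = 2.232 mg/L.
D(1.24) = [0.208×29.93/(0.855−0.208)](e^(−0.208×1.24) − e^(−0.855×1.24)) + 2.232 e^(−0.855×1.24)
= 9.623 × (0.7727 − 0.3464) + 2.232 × 0.3464 = 4.875 mg/L.
DO = 9.90 − 4.875 = 5.025 mg/L.

DO ≈ 5.02 mg/L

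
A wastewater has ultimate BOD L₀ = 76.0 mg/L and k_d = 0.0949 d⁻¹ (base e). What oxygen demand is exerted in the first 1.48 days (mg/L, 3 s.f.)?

y_t = L₀(1 − e^(−k_d t)) = 76.0 × (1 − e^(−0.0949×1.48))
= 76.0 × (1 − 0.8690) = 76.0 × 0.1310 = 9.959 mg/L.

y ≈ 9.96 mg/L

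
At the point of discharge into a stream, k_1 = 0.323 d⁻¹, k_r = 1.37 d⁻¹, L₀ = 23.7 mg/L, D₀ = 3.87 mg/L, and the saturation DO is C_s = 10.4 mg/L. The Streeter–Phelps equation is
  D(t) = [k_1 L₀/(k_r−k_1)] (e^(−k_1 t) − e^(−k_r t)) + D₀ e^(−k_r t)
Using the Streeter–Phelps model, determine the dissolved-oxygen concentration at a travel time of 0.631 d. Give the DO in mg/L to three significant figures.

DO ≈ 5.89 mg/L

k_1 L₀/(k_r−k_1) = 0.323×23.7/(1.37−0.323) = 7.655/1.047 = 7.311 mg/L.
e^(−k_1 t) = e^(−0.323×0.6310) = 0.8156; e^(−k_r t) = e^(−1.37×0.6310) = 0.4213.
D = 7.311 × (0.8156 − 0.4213) + 3.87 × 0.4213 = 2.883 + 1.630 = 4.514 mg/L.
DO = C_s − D = 10.4 − 4.514 = 5.886 mg/L.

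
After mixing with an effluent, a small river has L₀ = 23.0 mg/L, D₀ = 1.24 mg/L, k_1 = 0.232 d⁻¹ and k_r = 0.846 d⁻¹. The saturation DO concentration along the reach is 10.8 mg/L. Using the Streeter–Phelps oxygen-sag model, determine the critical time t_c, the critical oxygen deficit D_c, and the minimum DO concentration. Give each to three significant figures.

With k_r/k_1 = 3.647 and 1 − D₀(k_r−k_1)/(k_1 L₀) = 0.8573,
t_c = ln(3.647 × 0.8573) / (0.846 − 0.232) = ln(3.126) / 0.6140 = 1.140/0.6140 = 1.856 d.
D_c = (k_1/k_r) L₀ e^(−k_1 t_c) = (0.232/0.846) × 23.0 × e^(−0.232×1.856) = 0.2742 × 23.0 × 0.6501 = 4.100 mg/L.
Minimum DO = C_s − D_c = 10.8 − 4.100 = 6.700 mg/L.

t_c ≈ 1.86 d; D_c ≈ 4.10 mg/L; min DO ≈ 6.70 mg/L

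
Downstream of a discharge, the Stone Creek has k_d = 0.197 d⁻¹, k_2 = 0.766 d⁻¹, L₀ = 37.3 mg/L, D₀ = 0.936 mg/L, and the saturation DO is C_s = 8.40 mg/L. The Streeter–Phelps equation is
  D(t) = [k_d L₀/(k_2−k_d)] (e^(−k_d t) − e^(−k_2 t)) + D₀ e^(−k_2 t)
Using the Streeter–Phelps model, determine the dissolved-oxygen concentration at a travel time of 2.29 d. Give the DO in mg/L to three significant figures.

k_d L₀/(k_2−k_d) = 0.197×37.3/(0.766−0.197) = 7.348/0.5690 = 12.91 mg/L.
e^(−k_d t) = e^(−0.197×2.290) = 0.6369; e^(−k_2 t) = e^(−0.766×2.290) = 0.1731.
D = 12.91 × (0.6369 − 0.1731) + 0.936 × 0.1731 = 5.990 + 0.1620 = 6.152 mg/L.
DO = C_s − D = 8.40 − 6.152 = 2.248 mg/L.

DO ≈ 2.25 mg/L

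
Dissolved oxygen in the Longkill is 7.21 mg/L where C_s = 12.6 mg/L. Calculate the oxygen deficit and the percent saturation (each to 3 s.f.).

D ≈ 5.39 mg/L; 57.2 % saturation

D = C_s − C = 12.6 − 7.21 = 5.39 mg/L.
% saturation = 7.21/12.6 × 100 = 57.2 %.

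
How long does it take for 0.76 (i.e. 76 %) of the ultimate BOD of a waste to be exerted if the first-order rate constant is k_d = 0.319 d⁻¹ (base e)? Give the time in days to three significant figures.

y/L₀ = 1 − e^(−k_d t) = 0.76 ⇒ e^(−k_d t) = 0.240
t = −ln(0.240) / 0.319 = 1.427 / 0.319 = 4.474 d.

t ≈ 4.47 d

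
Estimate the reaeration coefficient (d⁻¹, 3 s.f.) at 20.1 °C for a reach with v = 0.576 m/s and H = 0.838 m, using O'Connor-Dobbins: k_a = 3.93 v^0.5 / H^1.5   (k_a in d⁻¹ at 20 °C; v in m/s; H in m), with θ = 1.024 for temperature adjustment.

k_a(20) = 3.93 × 0.576^0.5 / 0.838^1.5 = 3.93 × 0.7589 / 0.7671 = 3.888 d⁻¹.
k_a(20.1) = 3.888 × 1.024^(20.1−20) = 3.888 × 1.002 = 3.897 d⁻¹.

k_a ≈ 3.90 d⁻¹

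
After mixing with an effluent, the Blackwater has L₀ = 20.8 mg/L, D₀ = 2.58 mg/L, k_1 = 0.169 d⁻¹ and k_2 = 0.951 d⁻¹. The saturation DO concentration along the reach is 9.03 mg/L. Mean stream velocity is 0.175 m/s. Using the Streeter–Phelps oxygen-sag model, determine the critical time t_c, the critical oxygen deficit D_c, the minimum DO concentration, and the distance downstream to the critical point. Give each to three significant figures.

With k_2/k_1 = 5.627 and 1 − D₀(k_2−k_1)/(k_1 L₀) = 0.4260,
t_c = ln(5.627 × 0.4260) / (0.951 − 0.169) = ln(2.397) / 0.7820 = 0.8744/0.7820 = 1.118 d.
D_c = (k_1/k_2) L₀ e^(−k_1 t_c) = (0.169/0.951) × 20.8 × e^(−0.169×1.118) = 0.1777 × 20.8 × 0.8278 = 3.060 mg/L.
Minimum DO = C_s − D_c = 9.03 − 3.060 = 5.970 mg/L.
x_c = v t_c = 0.175 m/s × 1.118 d × 86400 s/d = 16910 m ≈ 16.9 km.

t_c ≈ 1.12 d; D_c ≈ 3.06 mg/L; min DO ≈ 5.97 mg/L; x_c ≈ 16.9 km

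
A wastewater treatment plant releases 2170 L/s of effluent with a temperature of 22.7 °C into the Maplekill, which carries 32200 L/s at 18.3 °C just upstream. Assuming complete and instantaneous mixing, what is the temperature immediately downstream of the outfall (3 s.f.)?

Flow-weighted mixing: C = (Q_r C_r + Q_w C_w)/(Q_r + Q_w)
= (32200×18.3 + 2170×22.7)/(32200 + 2170) = 638500/34370 = 18.58 °C.

18.6 °C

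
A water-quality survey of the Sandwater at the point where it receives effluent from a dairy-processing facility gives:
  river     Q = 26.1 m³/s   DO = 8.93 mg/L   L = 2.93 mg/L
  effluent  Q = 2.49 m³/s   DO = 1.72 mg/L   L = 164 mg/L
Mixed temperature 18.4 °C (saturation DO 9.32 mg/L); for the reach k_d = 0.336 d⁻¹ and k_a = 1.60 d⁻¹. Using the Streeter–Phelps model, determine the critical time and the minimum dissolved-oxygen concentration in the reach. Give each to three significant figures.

t_c ≈ 1.03 d; minimum DO ≈ 6.80 mg/L

Mixed DO = (26.1×8.93 + 2.49×1.72)/(26.1+2.49) = 237.4/28.59 = 8.302 mg/L.
Mixed L₀ = (26.1×2.93 + 2.49×164)/(28.59) = 484.8/28.59 = 16.96 mg/L.
Initial deficit D₀ = C_s − DO₀ = 9.32 − 8.302 = 1.018 mg/L.
t_c = (1/1.264) ln[(1.60/0.336)(1 − 1.018×1.264/(0.336×16.96))] = 0.7911 × ln(3.687) = 1.032 d.
D_c = (0.336/1.60) × 16.96 × e^(−0.336×1.032) = 0.2100 × 16.96 × 0.7069 = 2.518 mg/L.
Minimum DO = 9.32 − 2.518 = 6.802 mg/L.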